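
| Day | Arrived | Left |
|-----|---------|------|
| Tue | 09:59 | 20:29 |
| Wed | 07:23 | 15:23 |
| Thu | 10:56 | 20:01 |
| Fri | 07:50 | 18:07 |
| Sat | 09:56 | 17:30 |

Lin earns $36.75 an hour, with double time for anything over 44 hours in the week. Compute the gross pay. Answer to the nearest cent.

Tue: 09:59–20:29 = 10 h 30 min
Wed: 07:23–15:23 = 8 h 0 min
Thu: 10:56–20:01 = 9 h 5 min
Fri: 07:50–18:07 = 10 h 17 min
Sat: 09:56–17:30 = 7 h 34 min
Total worked: 45 h 26 min = 2726 min.
Regular 44 h 0 min = 2640 min at $36.75/h; overtime 1 h 26 min = 86 min at $73.50/h.
Pay = (2640 × $36.75 + 86 × $73.50) ÷ 60 = $1722.35.

$1722.35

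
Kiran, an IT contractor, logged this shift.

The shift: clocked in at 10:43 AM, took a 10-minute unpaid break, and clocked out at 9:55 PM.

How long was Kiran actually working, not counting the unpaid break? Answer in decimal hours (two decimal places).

The shift: 10:43 AM–9:55 PM = 11 h 12 min; less 10 min break → 11 h 2 min

11.03 hours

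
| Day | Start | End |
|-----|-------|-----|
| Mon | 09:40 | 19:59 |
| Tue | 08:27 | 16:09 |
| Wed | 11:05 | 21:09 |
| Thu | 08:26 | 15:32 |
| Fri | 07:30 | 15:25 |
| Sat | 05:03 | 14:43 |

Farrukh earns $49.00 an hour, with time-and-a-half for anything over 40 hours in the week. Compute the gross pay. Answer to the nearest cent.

$2898.35

Mon: 09:40–19:59 = 10 h 19 min
Tue: 08:27–16:09 = 7 h 42 min
Wed: 11:05–21:09 = 10 h 4 min
Thu: 08:26–15:32 = 7 h 6 min
Fri: 07:30–15:25 = 7 h 55 min
Sat: 05:03–14:43 = 9 h 40 min
Total worked: 52 h 46 min = 3166 min.
Regular 40 h 0 min = 2400 min at $49.00/h; overtime 12 h 46 min = 766 min at $73.50/h.
Pay = (2400 × $49.00 + 766 × $73.50) ÷ 60 = $2898.35.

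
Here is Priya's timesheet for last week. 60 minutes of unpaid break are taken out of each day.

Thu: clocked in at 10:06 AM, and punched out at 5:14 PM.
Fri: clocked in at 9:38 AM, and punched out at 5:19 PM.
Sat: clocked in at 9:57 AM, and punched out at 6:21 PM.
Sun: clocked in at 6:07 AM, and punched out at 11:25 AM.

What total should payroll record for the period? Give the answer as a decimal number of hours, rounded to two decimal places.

24.52 hours

Thu: 10:06 AM–5:14 PM = 7 h 8 min; less 60 min break → 6 h 8 min
Fri: 9:38 AM–5:19 PM = 7 h 41 min; less 60 min break → 6 h 41 min
Sat: 9:57 AM–6:21 PM = 8 h 24 min; less 60 min break → 7 h 24 min
Sun: 6:07 AM–11:25 AM = 5 h 18 min; less 60 min break → 4 h 18 min
Total: 6 h 8 min + 6 h 41 min + 7 h 24 min + 4 h 18 min = 24 h 31 min.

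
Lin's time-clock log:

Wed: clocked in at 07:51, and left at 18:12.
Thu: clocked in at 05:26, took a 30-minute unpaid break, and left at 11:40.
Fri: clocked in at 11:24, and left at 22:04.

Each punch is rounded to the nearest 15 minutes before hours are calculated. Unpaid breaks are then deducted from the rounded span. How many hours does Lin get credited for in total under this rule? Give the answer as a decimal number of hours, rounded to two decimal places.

Wed: in 07:51→07:45, out 18:12→18:15; 10 h 30 min
Thu: in 05:26→05:30, out 11:40→11:45; 6 h 15 min − 30 min = 5 h 45 min
Fri: in 11:24→11:30, out 22:04→22:00; 10 h 30 min
Total credited: 26 h 45 min.

26.75 hours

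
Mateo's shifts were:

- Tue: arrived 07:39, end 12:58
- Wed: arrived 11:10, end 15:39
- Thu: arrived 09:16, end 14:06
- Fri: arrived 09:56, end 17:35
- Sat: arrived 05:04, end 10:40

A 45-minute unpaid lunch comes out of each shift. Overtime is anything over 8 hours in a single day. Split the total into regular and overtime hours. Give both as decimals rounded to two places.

Tue: 07:39–12:58 = 5 h 19 min; less 45 min break → 4 h 34 min
Wed: 11:10–15:39 = 4 h 29 min; less 45 min break → 3 h 44 min
Thu: 09:16–14:06 = 4 h 50 min; less 45 min break → 4 h 5 min
Fri: 09:56–17:35 = 7 h 39 min; less 45 min break → 6 h 54 min
Sat: 05:04–10:40 = 5 h 36 min; less 45 min break → 4 h 51 min
Tue reg 4 h 34 min / OT 0 h 0 min; Wed reg 3 h 44 min / OT 0 h 0 min; Thu reg 4 h 5 min / OT 0 h 0 min; Fri reg 6 h 54 min / OT 0 h 0 min; Sat reg 4 h 51 min / OT 0 h 0 min.
Totals: regular 24 h 8 min, overtime 0 h 0 min.

Regular 24.13 hours, overtime 0.00 hours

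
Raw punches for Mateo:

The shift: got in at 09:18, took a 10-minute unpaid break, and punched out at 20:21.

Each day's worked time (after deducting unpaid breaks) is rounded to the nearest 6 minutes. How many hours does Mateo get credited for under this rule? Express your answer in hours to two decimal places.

The shift: 09:18–20:21 = 11 h 3 min − 10 min = 10 h 53 min → rounds to 10 h 54 min

10.90 hours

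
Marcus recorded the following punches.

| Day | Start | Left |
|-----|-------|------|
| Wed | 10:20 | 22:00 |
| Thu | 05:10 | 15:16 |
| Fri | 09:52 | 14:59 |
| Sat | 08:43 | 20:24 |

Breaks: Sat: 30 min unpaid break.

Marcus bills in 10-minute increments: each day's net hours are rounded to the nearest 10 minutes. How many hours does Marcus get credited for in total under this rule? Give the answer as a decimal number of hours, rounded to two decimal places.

38.17 hours

Wed: 10:20–22:00 = 11 h 40 min → rounds to 11 h 40 min
Thu: 05:10–15:16 = 10 h 6 min → rounds to 10 h 10 min
Fri: 09:52–14:59 = 5 h 7 min → rounds to 5 h 10 min
Sat: 08:43–20:24 = 11 h 41 min − 30 min = 11 h 11 min → rounds to 11 h 10 min
Total credited: 38 h 10 min.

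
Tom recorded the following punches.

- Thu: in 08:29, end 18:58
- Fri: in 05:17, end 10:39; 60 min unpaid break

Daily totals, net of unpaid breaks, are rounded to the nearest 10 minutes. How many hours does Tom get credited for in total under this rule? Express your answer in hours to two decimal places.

Thu: 08:29–18:58 = 10 h 29 min → rounds to 10 h 30 min
Fri: 05:17–10:39 = 5 h 22 min − 60 min = 4 h 22 min → rounds to 4 h 20 min
Total credited: 14 h 50 min.

14.83 hours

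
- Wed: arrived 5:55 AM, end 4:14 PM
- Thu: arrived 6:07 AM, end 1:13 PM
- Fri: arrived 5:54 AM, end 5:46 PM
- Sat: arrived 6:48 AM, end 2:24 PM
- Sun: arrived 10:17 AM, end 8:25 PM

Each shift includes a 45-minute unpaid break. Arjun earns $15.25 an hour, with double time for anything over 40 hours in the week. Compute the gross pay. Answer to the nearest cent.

Wed: 5:55 AM–4:14 PM = 10 h 19 min; less 45 min break → 9 h 34 min
Thu: 6:07 AM–1:13 PM = 7 h 6 min; less 45 min break → 6 h 21 min
Fri: 5:54 AM–5:46 PM = 11 h 52 min; less 45 min break → 11 h 7 min
Sat: 6:48 AM–2:24 PM = 7 h 36 min; less 45 min break → 6 h 51 min
Sun: 10:17 AM–8:25 PM = 10 h 8 min; less 45 min break → 9 h 23 min
Total worked: 43 h 16 min = 2596 min.
Regular 40 h 0 min = 2400 min at $15.25/h; overtime 3 h 16 min = 196 min at $30.50/h.
Pay = (2400 × $15.25 + 196 × $30.50) ÷ 60 = $709.63.

$709.63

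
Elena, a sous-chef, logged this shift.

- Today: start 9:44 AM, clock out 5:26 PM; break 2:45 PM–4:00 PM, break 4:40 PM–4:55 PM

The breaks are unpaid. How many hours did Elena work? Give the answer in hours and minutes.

Today: 9:44 AM–5:26 PM = 7 h 42 min; less 90 min break → 6 h 12 min

6 h 12 min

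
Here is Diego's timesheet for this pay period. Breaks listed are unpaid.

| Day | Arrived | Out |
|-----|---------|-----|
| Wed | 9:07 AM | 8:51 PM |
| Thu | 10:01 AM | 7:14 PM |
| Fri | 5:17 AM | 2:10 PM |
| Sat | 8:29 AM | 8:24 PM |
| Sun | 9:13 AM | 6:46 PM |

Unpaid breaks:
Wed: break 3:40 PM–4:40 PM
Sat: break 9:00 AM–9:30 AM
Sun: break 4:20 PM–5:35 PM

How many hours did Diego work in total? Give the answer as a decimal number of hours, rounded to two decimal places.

Wed: 9:07 AM–8:51 PM = 11 h 44 min; less 60 min break → 10 h 44 min
Thu: 10:01 AM–7:14 PM = 9 h 13 min
Fri: 5:17 AM–2:10 PM = 8 h 53 min
Sat: 8:29 AM–8:24 PM = 11 h 55 min; less 30 min break → 11 h 25 min
Sun: 9:13 AM–6:46 PM = 9 h 33 min; less 75 min break → 8 h 18 min
Total: 10 h 44 min + 9 h 13 min + 8 h 53 min + 11 h 25 min + 8 h 18 min = 48 h 33 min.

48.55 hours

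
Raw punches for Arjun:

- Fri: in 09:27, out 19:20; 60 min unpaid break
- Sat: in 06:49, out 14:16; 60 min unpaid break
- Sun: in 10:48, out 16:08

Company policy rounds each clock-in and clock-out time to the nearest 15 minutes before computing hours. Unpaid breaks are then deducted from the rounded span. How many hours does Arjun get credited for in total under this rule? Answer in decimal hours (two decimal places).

Fri: in 09:27→09:30, out 19:20→19:15; 9 h 45 min − 60 min = 8 h 45 min
Sat: in 06:49→06:45, out 14:16→14:15; 7 h 30 min − 60 min = 6 h 30 min
Sun: in 10:48→10:45, out 16:08→16:15; 5 h 30 min
Total credited: 20 h 45 min.

20.75 hours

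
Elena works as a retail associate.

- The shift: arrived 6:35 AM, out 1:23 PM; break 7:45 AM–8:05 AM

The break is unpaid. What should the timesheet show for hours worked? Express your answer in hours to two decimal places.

The shift: 6:35 AM–1:23 PM = 6 h 48 min; less 20 min break → 6 h 28 min

6.47 hours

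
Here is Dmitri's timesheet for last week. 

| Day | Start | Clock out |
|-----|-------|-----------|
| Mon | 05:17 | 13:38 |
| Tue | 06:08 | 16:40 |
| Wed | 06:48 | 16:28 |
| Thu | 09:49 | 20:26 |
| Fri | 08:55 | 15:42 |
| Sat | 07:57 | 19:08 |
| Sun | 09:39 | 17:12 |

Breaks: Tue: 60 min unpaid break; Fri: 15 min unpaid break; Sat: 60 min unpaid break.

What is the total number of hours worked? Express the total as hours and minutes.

62 h 26 min

Mon: 05:17–13:38 = 8 h 21 min
Tue: 06:08–16:40 = 10 h 32 min; less 60 min break → 9 h 32 min
Wed: 06:48–16:28 = 9 h 40 min
Thu: 09:49–20:26 = 10 h 37 min
Fri: 08:55–15:42 = 6 h 47 min; less 15 min break → 6 h 32 min
Sat: 07:57–19:08 = 11 h 11 min; less 60 min break → 10 h 11 min
Sun: 09:39–17:12 = 7 h 33 min
Total: 8 h 21 min + 9 h 32 min + 9 h 40 min + 10 h 37 min + 6 h 32 min + 10 h 11 min + 7 h 33 min = 62 h 26 min.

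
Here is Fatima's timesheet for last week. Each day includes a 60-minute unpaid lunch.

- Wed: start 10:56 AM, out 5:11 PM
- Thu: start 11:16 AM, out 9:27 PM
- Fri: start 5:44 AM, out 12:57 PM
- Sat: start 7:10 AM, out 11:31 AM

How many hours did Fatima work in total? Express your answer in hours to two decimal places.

Wed: 10:56 AM–5:11 PM = 6 h 15 min; less 60 min break → 5 h 15 min
Thu: 11:16 AM–9:27 PM = 10 h 11 min; less 60 min break → 9 h 11 min
Fri: 5:44 AM–12:57 PM = 7 h 13 min; less 60 min break → 6 h 13 min
Sat: 7:10 AM–11:31 AM = 4 h 21 min; less 60 min break → 3 h 21 min
Total: 5 h 15 min + 9 h 11 min + 6 h 13 min + 3 h 21 min = 24 h 0 min.

24.00 hours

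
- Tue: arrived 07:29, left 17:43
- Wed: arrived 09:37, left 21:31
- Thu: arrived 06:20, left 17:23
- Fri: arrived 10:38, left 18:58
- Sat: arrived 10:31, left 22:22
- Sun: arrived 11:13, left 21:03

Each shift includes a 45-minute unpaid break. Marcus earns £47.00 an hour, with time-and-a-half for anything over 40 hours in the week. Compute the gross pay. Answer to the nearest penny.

Tue: 07:29–17:43 = 10 h 14 min; less 45 min break → 9 h 29 min
Wed: 09:37–21:31 = 11 h 54 min; less 45 min break → 11 h 9 min
Thu: 06:20–17:23 = 11 h 3 min; less 45 min break → 10 h 18 min
Fri: 10:38–18:58 = 8 h 20 min; less 45 min break → 7 h 35 min
Sat: 10:31–22:22 = 11 h 51 min; less 45 min break → 11 h 6 min
Sun: 11:13–21:03 = 9 h 50 min; less 45 min break → 9 h 5 min
Total worked: 58 h 42 min = 3522 min.
Regular 40 h 0 min = 2400 min at £47.00/h; overtime 18 h 42 min = 1122 min at £70.50/h.
Pay = (2400 × £47.00 + 1122 × £70.50) ÷ 60 = £3198.35.

£3198.35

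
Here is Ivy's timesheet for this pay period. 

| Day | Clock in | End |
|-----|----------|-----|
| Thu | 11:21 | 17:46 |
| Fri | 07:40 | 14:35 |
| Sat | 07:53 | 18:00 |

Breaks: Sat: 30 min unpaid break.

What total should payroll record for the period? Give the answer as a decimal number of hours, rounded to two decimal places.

Thu: 11:21–17:46 = 6 h 25 min
Fri: 07:40–14:35 = 6 h 55 min
Sat: 07:53–18:00 = 10 h 7 min; less 30 min break → 9 h 37 min
Total: 6 h 25 min + 6 h 55 min + 9 h 37 min = 22 h 57 min.

22.95 hours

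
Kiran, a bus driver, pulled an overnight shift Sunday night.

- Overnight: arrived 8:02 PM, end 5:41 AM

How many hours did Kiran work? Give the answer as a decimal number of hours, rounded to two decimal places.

9.65 hours

Overnight: 8:02 PM → midnight = 3 h 58 min; midnight → 5:41 AM = 5 h 41 min; span 9 h 39 min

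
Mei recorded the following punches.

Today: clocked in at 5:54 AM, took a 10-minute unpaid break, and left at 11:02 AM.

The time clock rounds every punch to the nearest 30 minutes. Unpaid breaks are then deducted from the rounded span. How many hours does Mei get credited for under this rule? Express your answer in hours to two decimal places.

4.83 hours

Today: in 5:54 AM→6:00 AM, out 11:02 AM→11:00 AM; 5 h 0 min − 10 min = 4 h 50 min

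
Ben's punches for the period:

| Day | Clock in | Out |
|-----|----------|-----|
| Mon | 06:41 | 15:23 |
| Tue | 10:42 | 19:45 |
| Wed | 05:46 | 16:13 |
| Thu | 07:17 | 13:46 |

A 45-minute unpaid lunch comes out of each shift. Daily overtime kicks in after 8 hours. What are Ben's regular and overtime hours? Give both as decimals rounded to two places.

Regular 29.68 hours, overtime 2.00 hours

Mon: 06:41–15:23 = 8 h 42 min; less 45 min break → 7 h 57 min
Tue: 10:42–19:45 = 9 h 3 min; less 45 min break → 8 h 18 min
Wed: 05:46–16:13 = 10 h 27 min; less 45 min break → 9 h 42 min
Thu: 07:17–13:46 = 6 h 29 min; less 45 min break → 5 h 44 min
Mon reg 7 h 57 min / OT 0 h 0 min; Tue reg 8 h 0 min / OT 0 h 18 min; Wed reg 8 h 0 min / OT 1 h 42 min; Thu reg 5 h 44 min / OT 0 h 0 min.
Totals: regular 29 h 41 min, overtime 2 h 0 min.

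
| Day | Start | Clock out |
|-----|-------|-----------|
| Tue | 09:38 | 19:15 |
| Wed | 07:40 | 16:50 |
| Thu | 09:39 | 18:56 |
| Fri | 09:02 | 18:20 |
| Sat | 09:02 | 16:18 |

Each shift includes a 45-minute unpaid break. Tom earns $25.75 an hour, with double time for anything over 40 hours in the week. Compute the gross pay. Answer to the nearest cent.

Tue: 09:38–19:15 = 9 h 37 min; less 45 min break → 8 h 52 min
Wed: 07:40–16:50 = 9 h 10 min; less 45 min break → 8 h 25 min
Thu: 09:39–18:56 = 9 h 17 min; less 45 min break → 8 h 32 min
Fri: 09:02–18:20 = 9 h 18 min; less 45 min break → 8 h 33 min
Sat: 09:02–16:18 = 7 h 16 min; less 45 min break → 6 h 31 min
Total worked: 40 h 53 min = 2453 min.
Regular 40 h 0 min = 2400 min at $25.75/h; overtime 0 h 53 min = 53 min at $51.50/h.
Pay = (2400 × $25.75 + 53 × $51.50) ÷ 60 = $1075.49.

$1075.49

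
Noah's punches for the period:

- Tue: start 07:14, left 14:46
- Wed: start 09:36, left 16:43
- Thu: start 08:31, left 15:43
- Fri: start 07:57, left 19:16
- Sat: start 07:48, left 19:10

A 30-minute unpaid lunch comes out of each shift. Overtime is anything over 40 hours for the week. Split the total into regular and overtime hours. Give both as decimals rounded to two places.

Tue: 07:14–14:46 = 7 h 32 min; less 30 min break → 7 h 2 min
Wed: 09:36–16:43 = 7 h 7 min; less 30 min break → 6 h 37 min
Thu: 08:31–15:43 = 7 h 12 min; less 30 min break → 6 h 42 min
Fri: 07:57–19:16 = 11 h 19 min; less 30 min break → 10 h 49 min
Sat: 07:48–19:10 = 11 h 22 min; less 30 min break → 10 h 52 min
Total worked: 42 h 2 min = 42.03 h.
Threshold 40 h → overtime 2 h 2 min, regular 40 h 0 min.

Regular 40.00 hours, overtime 2.03 hours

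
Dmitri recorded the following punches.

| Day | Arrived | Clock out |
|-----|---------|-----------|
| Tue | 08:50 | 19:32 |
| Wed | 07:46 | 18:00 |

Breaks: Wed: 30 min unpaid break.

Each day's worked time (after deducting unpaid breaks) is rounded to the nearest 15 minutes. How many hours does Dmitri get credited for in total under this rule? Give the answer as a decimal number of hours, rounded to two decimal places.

20.50 hours

Tue: 08:50–19:32 = 10 h 42 min → rounds to 10 h 45 min
Wed: 07:46–18:00 = 10 h 14 min − 30 min = 9 h 44 min → rounds to 9 h 45 min
Total credited: 20 h 30 min.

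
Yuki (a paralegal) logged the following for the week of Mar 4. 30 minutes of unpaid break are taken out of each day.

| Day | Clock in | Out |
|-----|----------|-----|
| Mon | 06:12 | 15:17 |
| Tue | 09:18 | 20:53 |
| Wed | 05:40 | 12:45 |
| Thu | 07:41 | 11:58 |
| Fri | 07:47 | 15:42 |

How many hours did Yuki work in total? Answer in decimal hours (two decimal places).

37.45 hours

Mon: 06:12–15:17 = 9 h 5 min; less 30 min break → 8 h 35 min
Tue: 09:18–20:53 = 11 h 35 min; less 30 min break → 11 h 5 min
Wed: 05:40–12:45 = 7 h 5 min; less 30 min break → 6 h 35 min
Thu: 07:41–11:58 = 4 h 17 min; less 30 min break → 3 h 47 min
Fri: 07:47–15:42 = 7 h 55 min; less 30 min break → 7 h 25 min
Total: 8 h 35 min + 11 h 5 min + 6 h 35 min + 3 h 47 min + 7 h 25 min = 37 h 27 min.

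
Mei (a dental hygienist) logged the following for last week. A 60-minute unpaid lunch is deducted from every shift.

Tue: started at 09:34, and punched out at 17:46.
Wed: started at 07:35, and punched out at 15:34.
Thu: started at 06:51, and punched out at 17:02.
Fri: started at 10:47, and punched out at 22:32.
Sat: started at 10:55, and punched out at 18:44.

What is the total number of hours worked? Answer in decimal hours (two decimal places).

40.93 hours

Tue: 09:34–17:46 = 8 h 12 min; less 60 min break → 7 h 12 min
Wed: 07:35–15:34 = 7 h 59 min; less 60 min break → 6 h 59 min
Thu: 06:51–17:02 = 10 h 11 min; less 60 min break → 9 h 11 min
Fri: 10:47–22:32 = 11 h 45 min; less 60 min break → 10 h 45 min
Sat: 10:55–18:44 = 7 h 49 min; less 60 min break → 6 h 49 min
Total: 7 h 12 min + 6 h 59 min + 9 h 11 min + 10 h 45 min + 6 h 49 min = 40 h 56 min.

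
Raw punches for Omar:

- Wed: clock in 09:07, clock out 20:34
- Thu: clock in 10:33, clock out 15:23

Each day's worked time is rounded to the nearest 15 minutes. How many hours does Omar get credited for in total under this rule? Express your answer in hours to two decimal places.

16.25 hours

Wed: 09:07–20:34 = 11 h 27 min → rounds to 11 h 30 min
Thu: 10:33–15:23 = 4 h 50 min → rounds to 4 h 45 min
Total credited: 16 h 15 min.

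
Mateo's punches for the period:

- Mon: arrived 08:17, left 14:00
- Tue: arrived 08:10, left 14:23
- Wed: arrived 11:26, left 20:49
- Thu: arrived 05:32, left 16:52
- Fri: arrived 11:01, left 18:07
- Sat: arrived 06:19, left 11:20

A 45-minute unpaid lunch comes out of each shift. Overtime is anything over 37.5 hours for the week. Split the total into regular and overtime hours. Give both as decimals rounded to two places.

Regular 37.50 hours, overtime 2.77 hours

Mon: 08:17–14:00 = 5 h 43 min; less 45 min break → 4 h 58 min
Tue: 08:10–14:23 = 6 h 13 min; less 45 min break → 5 h 28 min
Wed: 11:26–20:49 = 9 h 23 min; less 45 min break → 8 h 38 min
Thu: 05:32–16:52 = 11 h 20 min; less 45 min break → 10 h 35 min
Fri: 11:01–18:07 = 7 h 6 min; less 45 min break → 6 h 21 min
Sat: 06:19–11:20 = 5 h 1 min; less 45 min break → 4 h 16 min
Total worked: 40 h 16 min = 40.27 h.
Threshold 37.5 h → overtime 2 h 46 min, regular 37 h 30 min.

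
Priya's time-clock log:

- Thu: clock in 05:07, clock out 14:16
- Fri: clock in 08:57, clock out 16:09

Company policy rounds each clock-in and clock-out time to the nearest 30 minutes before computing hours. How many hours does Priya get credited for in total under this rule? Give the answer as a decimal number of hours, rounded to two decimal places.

Thu: in 05:07→05:00, out 14:16→14:30; 9 h 30 min
Fri: in 08:57→09:00, out 16:09→16:00; 7 h 0 min
Total credited: 16 h 30 min.

16.50 hours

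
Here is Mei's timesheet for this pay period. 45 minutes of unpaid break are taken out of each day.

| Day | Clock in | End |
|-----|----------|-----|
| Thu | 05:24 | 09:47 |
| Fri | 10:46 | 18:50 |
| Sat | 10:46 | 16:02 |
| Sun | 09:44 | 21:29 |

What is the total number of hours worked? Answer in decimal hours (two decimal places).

26.47 hours

Thu: 05:24–09:47 = 4 h 23 min; less 45 min break → 3 h 38 min
Fri: 10:46–18:50 = 8 h 4 min; less 45 min break → 7 h 19 min
Sat: 10:46–16:02 = 5 h 16 min; less 45 min break → 4 h 31 min
Sun: 09:44–21:29 = 11 h 45 min; less 45 min break → 11 h 0 min
Total: 3 h 38 min + 7 h 19 min + 4 h 31 min + 11 h 0 min = 26 h 28 min.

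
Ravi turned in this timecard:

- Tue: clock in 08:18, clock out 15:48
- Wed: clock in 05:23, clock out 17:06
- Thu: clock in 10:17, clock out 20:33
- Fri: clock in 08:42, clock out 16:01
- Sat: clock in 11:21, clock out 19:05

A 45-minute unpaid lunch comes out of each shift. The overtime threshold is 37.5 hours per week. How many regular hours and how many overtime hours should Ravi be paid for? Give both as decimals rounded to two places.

Tue: 08:18–15:48 = 7 h 30 min; less 45 min break → 6 h 45 min
Wed: 05:23–17:06 = 11 h 43 min; less 45 min break → 10 h 58 min
Thu: 10:17–20:33 = 10 h 16 min; less 45 min break → 9 h 31 min
Fri: 08:42–16:01 = 7 h 19 min; less 45 min break → 6 h 34 min
Sat: 11:21–19:05 = 7 h 44 min; less 45 min break → 6 h 59 min
Total worked: 40 h 47 min = 40.78 h.
Threshold 37.5 h → overtime 3 h 17 min, regular 37 h 30 min.

Regular 37.50 hours, overtime 3.28 hours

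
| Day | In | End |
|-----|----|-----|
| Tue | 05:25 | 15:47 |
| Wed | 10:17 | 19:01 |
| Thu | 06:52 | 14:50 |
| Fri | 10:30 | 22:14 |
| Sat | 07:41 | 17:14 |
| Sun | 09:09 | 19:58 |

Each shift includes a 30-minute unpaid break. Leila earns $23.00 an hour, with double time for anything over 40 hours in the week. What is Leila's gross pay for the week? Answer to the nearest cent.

$1663.67

Tue: 05:25–15:47 = 10 h 22 min; less 30 min break → 9 h 52 min
Wed: 10:17–19:01 = 8 h 44 min; less 30 min break → 8 h 14 min
Thu: 06:52–14:50 = 7 h 58 min; less 30 min break → 7 h 28 min
Fri: 10:30–22:14 = 11 h 44 min; less 30 min break → 11 h 14 min
Sat: 07:41–17:14 = 9 h 33 min; less 30 min break → 9 h 3 min
Sun: 09:09–19:58 = 10 h 49 min; less 30 min break → 10 h 19 min
Total worked: 56 h 10 min = 3370 min.
Regular 40 h 0 min = 2400 min at $23.00/h; overtime 16 h 10 min = 970 min at $46.00/h.
Pay = (2400 × $23.00 + 970 × $46.00) ÷ 60 = $1663.67.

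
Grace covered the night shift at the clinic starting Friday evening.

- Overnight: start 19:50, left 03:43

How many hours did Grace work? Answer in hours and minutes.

Overnight: 19:50 → midnight = 4 h 10 min; midnight → 03:43 = 3 h 43 min; span 7 h 53 min

7 h 53 min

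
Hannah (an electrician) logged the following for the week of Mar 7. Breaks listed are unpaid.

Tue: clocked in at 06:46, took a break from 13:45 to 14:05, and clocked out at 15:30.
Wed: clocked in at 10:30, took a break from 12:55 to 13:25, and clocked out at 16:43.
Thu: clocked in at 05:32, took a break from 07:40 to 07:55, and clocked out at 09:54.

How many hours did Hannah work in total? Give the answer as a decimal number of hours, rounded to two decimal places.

Tue: 06:46–15:30 = 8 h 44 min; less 20 min break → 8 h 24 min
Wed: 10:30–16:43 = 6 h 13 min; less 30 min break → 5 h 43 min
Thu: 05:32–09:54 = 4 h 22 min; less 15 min break → 4 h 7 min
Total: 8 h 24 min + 5 h 43 min + 4 h 7 min = 18 h 14 min.

18.23 hours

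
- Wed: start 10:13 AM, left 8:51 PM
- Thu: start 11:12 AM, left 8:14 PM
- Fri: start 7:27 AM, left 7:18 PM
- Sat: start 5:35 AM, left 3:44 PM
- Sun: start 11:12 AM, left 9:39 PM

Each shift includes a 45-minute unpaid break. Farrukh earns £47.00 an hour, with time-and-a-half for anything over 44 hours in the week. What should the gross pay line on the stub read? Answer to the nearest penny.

£2375.85

Wed: 10:13 AM–8:51 PM = 10 h 38 min; less 45 min break → 9 h 53 min
Thu: 11:12 AM–8:14 PM = 9 h 2 min; less 45 min break → 8 h 17 min
Fri: 7:27 AM–7:18 PM = 11 h 51 min; less 45 min break → 11 h 6 min
Sat: 5:35 AM–3:44 PM = 10 h 9 min; less 45 min break → 9 h 24 min
Sun: 11:12 AM–9:39 PM = 10 h 27 min; less 45 min break → 9 h 42 min
Total worked: 48 h 22 min = 2902 min.
Regular 44 h 0 min = 2640 min at £47.00/h; overtime 4 h 22 min = 262 min at £70.50/h.
Pay = (2640 × £47.00 + 262 × £70.50) ÷ 60 = £2375.85.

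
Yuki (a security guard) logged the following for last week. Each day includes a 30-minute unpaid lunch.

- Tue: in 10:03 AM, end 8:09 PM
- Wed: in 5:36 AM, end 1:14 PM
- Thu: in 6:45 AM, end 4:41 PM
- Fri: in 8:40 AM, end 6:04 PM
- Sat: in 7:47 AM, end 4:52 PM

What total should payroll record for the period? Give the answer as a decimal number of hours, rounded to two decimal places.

43.65 hours

Tue: 10:03 AM–8:09 PM = 10 h 6 min; less 30 min break → 9 h 36 min
Wed: 5:36 AM–1:14 PM = 7 h 38 min; less 30 min break → 7 h 8 min
Thu: 6:45 AM–4:41 PM = 9 h 56 min; less 30 min break → 9 h 26 min
Fri: 8:40 AM–6:04 PM = 9 h 24 min; less 30 min break → 8 h 54 min
Sat: 7:47 AM–4:52 PM = 9 h 5 min; less 30 min break → 8 h 35 min
Total: 9 h 36 min + 7 h 8 min + 9 h 26 min + 8 h 54 min + 8 h 35 min = 43 h 39 min.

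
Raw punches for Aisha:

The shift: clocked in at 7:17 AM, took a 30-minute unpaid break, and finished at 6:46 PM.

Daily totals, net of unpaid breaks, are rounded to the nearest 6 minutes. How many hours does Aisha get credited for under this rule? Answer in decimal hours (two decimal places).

11.00 hours

The shift: 7:17 AM–6:46 PM = 11 h 29 min − 30 min = 10 h 59 min → rounds to 11 h 0 min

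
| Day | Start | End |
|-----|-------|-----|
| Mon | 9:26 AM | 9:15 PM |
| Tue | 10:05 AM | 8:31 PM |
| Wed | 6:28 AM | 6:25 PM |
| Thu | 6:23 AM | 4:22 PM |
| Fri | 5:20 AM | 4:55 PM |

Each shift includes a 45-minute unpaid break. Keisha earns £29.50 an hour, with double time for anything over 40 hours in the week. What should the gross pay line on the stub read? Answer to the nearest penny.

Mon: 9:26 AM–9:15 PM = 11 h 49 min; less 45 min break → 11 h 4 min
Tue: 10:05 AM–8:31 PM = 10 h 26 min; less 45 min break → 9 h 41 min
Wed: 6:28 AM–6:25 PM = 11 h 57 min; less 45 min break → 11 h 12 min
Thu: 6:23 AM–4:22 PM = 9 h 59 min; less 45 min break → 9 h 14 min
Fri: 5:20 AM–4:55 PM = 11 h 35 min; less 45 min break → 10 h 50 min
Total worked: 52 h 1 min = 3121 min.
Regular 40 h 0 min = 2400 min at £29.50/h; overtime 12 h 1 min = 721 min at £59.00/h.
Pay = (2400 × £29.50 + 721 × £59.00) ÷ 60 = £1888.98.

£1888.98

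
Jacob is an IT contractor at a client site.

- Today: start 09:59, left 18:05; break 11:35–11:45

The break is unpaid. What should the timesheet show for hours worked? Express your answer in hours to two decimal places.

Today: 09:59–18:05 = 8 h 6 min; less 10 min break → 7 h 56 min

7.93 hours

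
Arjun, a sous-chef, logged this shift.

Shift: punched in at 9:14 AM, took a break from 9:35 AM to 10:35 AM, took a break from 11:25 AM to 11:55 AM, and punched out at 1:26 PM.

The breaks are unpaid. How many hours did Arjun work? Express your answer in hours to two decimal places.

Shift: 9:14 AM–1:26 PM = 4 h 12 min; less 90 min break → 2 h 42 min

2.70 hours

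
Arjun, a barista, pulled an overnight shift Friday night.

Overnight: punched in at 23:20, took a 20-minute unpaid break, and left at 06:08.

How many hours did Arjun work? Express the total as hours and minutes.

Overnight: 23:20 → midnight = 0 h 40 min; midnight → 06:08 = 6 h 8 min; span 6 h 48 min; less 20 min break → 6 h 28 min

6 h 28 min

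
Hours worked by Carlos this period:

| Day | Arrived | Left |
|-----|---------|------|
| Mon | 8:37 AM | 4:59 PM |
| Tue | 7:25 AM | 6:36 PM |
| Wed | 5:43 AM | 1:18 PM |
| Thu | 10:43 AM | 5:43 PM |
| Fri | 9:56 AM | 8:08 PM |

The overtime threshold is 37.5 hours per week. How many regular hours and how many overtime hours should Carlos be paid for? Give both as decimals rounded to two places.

Mon: 8:37 AM–4:59 PM = 8 h 22 min
Tue: 7:25 AM–6:36 PM = 11 h 11 min
Wed: 5:43 AM–1:18 PM = 7 h 35 min
Thu: 10:43 AM–5:43 PM = 7 h 0 min
Fri: 9:56 AM–8:08 PM = 10 h 12 min
Total worked: 44 h 20 min = 44.33 h.
Threshold 37.5 h → overtime 6 h 50 min, regular 37 h 30 min.

Regular 37.50 hours, overtime 6.83 hours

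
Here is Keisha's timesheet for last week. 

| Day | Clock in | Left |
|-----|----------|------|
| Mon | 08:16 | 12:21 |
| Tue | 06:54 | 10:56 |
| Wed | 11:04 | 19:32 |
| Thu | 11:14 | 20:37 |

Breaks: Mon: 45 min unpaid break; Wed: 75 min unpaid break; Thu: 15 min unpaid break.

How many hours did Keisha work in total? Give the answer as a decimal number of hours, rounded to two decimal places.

23.72 hours

Mon: 08:16–12:21 = 4 h 5 min; less 45 min break → 3 h 20 min
Tue: 06:54–10:56 = 4 h 2 min
Wed: 11:04–19:32 = 8 h 28 min; less 75 min break → 7 h 13 min
Thu: 11:14–20:37 = 9 h 23 min; less 15 min break → 9 h 8 min
Total: 3 h 20 min + 4 h 2 min + 7 h 13 min + 9 h 8 min = 23 h 43 min.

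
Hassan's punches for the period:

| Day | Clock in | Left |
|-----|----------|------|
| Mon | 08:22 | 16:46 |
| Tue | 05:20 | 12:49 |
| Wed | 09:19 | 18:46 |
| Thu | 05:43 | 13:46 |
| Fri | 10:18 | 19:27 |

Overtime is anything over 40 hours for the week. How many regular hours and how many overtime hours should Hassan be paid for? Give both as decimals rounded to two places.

Regular 40.00 hours, overtime 2.53 hours

Mon: 08:22–16:46 = 8 h 24 min
Tue: 05:20–12:49 = 7 h 29 min
Wed: 09:19–18:46 = 9 h 27 min
Thu: 05:43–13:46 = 8 h 3 min
Fri: 10:18–19:27 = 9 h 9 min
Total worked: 42 h 32 min = 42.53 h.
Threshold 40 h → overtime 2 h 32 min, regular 40 h 0 min.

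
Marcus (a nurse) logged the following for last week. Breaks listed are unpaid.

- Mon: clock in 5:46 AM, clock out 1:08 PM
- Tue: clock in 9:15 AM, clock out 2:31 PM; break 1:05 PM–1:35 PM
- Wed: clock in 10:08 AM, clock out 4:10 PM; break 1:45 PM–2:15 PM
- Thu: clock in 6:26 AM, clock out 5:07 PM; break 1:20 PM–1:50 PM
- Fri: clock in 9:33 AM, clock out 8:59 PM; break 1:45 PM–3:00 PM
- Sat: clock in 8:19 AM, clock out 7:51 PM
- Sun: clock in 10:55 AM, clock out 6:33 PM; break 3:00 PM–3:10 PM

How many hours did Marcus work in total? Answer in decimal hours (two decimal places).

57.03 hours

Mon: 5:46 AM–1:08 PM = 7 h 22 min
Tue: 9:15 AM–2:31 PM = 5 h 16 min; less 30 min break → 4 h 46 min
Wed: 10:08 AM–4:10 PM = 6 h 2 min; less 30 min break → 5 h 32 min
Thu: 6:26 AM–5:07 PM = 10 h 41 min; less 30 min break → 10 h 11 min
Fri: 9:33 AM–8:59 PM = 11 h 26 min; less 75 min break → 10 h 11 min
Sat: 8:19 AM–7:51 PM = 11 h 32 min
Sun: 10:55 AM–6:33 PM = 7 h 38 min; less 10 min break → 7 h 28 min
Total: 7 h 22 min + 4 h 46 min + 5 h 32 min + 10 h 11 min + 10 h 11 min + 11 h 32 min + 7 h 28 min = 57 h 2 min.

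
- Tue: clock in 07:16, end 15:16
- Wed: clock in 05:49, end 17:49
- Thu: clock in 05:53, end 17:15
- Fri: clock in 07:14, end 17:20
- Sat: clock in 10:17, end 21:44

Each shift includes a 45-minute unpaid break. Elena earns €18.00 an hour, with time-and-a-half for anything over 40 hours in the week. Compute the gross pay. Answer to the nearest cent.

Tue: 07:16–15:16 = 8 h 0 min; less 45 min break → 7 h 15 min
Wed: 05:49–17:49 = 12 h 0 min; less 45 min break → 11 h 15 min
Thu: 05:53–17:15 = 11 h 22 min; less 45 min break → 10 h 37 min
Fri: 07:14–17:20 = 10 h 6 min; less 45 min break → 9 h 21 min
Sat: 10:17–21:44 = 11 h 27 min; less 45 min break → 10 h 42 min
Total worked: 49 h 10 min = 2950 min.
Regular 40 h 0 min = 2400 min at €18.00/h; overtime 9 h 10 min = 550 min at €27.00/h.
Pay = (2400 × €18.00 + 550 × €27.00) ÷ 60 = €967.50.

€967.50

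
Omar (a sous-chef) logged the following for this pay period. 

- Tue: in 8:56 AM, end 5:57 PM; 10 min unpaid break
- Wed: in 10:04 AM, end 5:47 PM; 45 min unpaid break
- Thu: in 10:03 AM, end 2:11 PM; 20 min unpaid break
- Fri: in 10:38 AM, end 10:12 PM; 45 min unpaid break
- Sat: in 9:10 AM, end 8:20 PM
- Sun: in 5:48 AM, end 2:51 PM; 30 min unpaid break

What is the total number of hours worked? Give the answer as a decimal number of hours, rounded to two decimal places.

Tue: 8:56 AM–5:57 PM = 9 h 1 min; less 10 min break → 8 h 51 min
Wed: 10:04 AM–5:47 PM = 7 h 43 min; less 45 min break → 6 h 58 min
Thu: 10:03 AM–2:11 PM = 4 h 8 min; less 20 min break → 3 h 48 min
Fri: 10:38 AM–10:12 PM = 11 h 34 min; less 45 min break → 10 h 49 min
Sat: 9:10 AM–8:20 PM = 11 h 10 min
Sun: 5:48 AM–2:51 PM = 9 h 3 min; less 30 min break → 8 h 33 min
Total: 8 h 51 min + 6 h 58 min + 3 h 48 min + 10 h 49 min + 11 h 10 min + 8 h 33 min = 50 h 9 min.

50.15 hours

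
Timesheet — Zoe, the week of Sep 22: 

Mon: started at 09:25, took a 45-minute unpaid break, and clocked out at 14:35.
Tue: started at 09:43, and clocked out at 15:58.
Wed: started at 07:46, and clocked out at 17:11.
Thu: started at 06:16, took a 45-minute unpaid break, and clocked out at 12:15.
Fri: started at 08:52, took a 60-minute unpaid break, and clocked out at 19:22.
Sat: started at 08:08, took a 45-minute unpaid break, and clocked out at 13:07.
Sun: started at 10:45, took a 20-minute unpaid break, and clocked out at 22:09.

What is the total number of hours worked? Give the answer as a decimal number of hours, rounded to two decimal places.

Mon: 09:25–14:35 = 5 h 10 min; less 45 min break → 4 h 25 min
Tue: 09:43–15:58 = 6 h 15 min
Wed: 07:46–17:11 = 9 h 25 min
Thu: 06:16–12:15 = 5 h 59 min; less 45 min break → 5 h 14 min
Fri: 08:52–19:22 = 10 h 30 min; less 60 min break → 9 h 30 min
Sat: 08:08–13:07 = 4 h 59 min; less 45 min break → 4 h 14 min
Sun: 10:45–22:09 = 11 h 24 min; less 20 min break → 11 h 4 min
Total: 4 h 25 min + 6 h 15 min + 9 h 25 min + 5 h 14 min + 9 h 30 min + 4 h 14 min + 11 h 4 min = 50 h 7 min.

50.12 hours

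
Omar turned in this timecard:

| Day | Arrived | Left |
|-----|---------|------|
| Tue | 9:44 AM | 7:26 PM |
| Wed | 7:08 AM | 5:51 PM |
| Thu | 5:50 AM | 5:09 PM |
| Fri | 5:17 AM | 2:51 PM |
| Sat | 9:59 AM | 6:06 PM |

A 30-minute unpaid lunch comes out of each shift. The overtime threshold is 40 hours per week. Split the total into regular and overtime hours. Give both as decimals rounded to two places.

Regular 40.00 hours, overtime 6.92 hours

Tue: 9:44 AM–7:26 PM = 9 h 42 min; less 30 min break → 9 h 12 min
Wed: 7:08 AM–5:51 PM = 10 h 43 min; less 30 min break → 10 h 13 min
Thu: 5:50 AM–5:09 PM = 11 h 19 min; less 30 min break → 10 h 49 min
Fri: 5:17 AM–2:51 PM = 9 h 34 min; less 30 min break → 9 h 4 min
Sat: 9:59 AM–6:06 PM = 8 h 7 min; less 30 min break → 7 h 37 min
Total worked: 46 h 55 min = 46.92 h.
Threshold 40 h → overtime 6 h 55 min, regular 40 h 0 min.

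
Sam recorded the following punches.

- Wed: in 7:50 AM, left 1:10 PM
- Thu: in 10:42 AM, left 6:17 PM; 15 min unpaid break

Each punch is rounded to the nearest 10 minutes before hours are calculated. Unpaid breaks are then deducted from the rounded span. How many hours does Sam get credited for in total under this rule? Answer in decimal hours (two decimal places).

Wed: in 7:50 AM→7:50 AM, out 1:10 PM→1:10 PM; 5 h 20 min
Thu: in 10:42 AM→10:40 AM, out 6:17 PM→6:20 PM; 7 h 40 min − 15 min = 7 h 25 min
Total credited: 12 h 45 min.

12.75 hours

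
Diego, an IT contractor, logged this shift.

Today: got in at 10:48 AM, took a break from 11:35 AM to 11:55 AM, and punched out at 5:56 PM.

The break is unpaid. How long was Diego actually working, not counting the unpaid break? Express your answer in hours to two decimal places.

6.80 hours

Today: 10:48 AM–5:56 PM = 7 h 8 min; less 20 min break → 6 h 48 min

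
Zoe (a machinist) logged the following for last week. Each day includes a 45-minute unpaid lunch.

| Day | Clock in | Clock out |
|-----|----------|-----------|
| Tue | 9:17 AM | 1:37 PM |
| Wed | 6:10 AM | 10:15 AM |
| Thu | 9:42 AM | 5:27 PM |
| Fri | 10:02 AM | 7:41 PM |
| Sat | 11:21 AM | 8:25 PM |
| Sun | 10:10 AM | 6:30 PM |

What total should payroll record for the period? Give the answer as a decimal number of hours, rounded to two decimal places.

38.72 hours

Tue: 9:17 AM–1:37 PM = 4 h 20 min; less 45 min break → 3 h 35 min
Wed: 6:10 AM–10:15 AM = 4 h 5 min; less 45 min break → 3 h 20 min
Thu: 9:42 AM–5:27 PM = 7 h 45 min; less 45 min break → 7 h 0 min
Fri: 10:02 AM–7:41 PM = 9 h 39 min; less 45 min break → 8 h 54 min
Sat: 11:21 AM–8:25 PM = 9 h 4 min; less 45 min break → 8 h 19 min
Sun: 10:10 AM–6:30 PM = 8 h 20 min; less 45 min break → 7 h 35 min
Total: 3 h 35 min + 3 h 20 min + 7 h 0 min + 8 h 54 min + 8 h 19 min + 7 h 35 min = 38 h 43 min.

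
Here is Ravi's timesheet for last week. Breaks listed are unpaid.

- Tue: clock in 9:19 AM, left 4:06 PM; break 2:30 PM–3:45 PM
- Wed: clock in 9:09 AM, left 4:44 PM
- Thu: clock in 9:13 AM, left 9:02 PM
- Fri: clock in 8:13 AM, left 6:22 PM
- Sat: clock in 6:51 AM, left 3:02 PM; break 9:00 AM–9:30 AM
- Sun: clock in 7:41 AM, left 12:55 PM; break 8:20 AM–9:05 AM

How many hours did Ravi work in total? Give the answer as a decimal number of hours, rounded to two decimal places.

47.25 hours

Tue: 9:19 AM–4:06 PM = 6 h 47 min; less 75 min break → 5 h 32 min
Wed: 9:09 AM–4:44 PM = 7 h 35 min
Thu: 9:13 AM–9:02 PM = 11 h 49 min
Fri: 8:13 AM–6:22 PM = 10 h 9 min
Sat: 6:51 AM–3:02 PM = 8 h 11 min; less 30 min break → 7 h 41 min
Sun: 7:41 AM–12:55 PM = 5 h 14 min; less 45 min break → 4 h 29 min
Total: 5 h 32 min + 7 h 35 min + 11 h 49 min + 10 h 9 min + 7 h 41 min + 4 h 29 min = 47 h 15 min.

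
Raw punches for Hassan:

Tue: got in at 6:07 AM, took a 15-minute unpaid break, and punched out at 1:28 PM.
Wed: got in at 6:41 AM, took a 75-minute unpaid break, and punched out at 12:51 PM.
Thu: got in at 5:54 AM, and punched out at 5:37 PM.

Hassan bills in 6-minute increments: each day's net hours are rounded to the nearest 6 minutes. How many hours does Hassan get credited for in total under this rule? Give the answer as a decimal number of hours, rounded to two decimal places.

Tue: 6:07 AM–1:28 PM = 7 h 21 min − 15 min = 7 h 6 min → rounds to 7 h 6 min
Wed: 6:41 AM–12:51 PM = 6 h 10 min − 75 min = 4 h 55 min → rounds to 4 h 54 min
Thu: 5:54 AM–5:37 PM = 11 h 43 min → rounds to 11 h 42 min
Total credited: 23 h 42 min.

23.70 hours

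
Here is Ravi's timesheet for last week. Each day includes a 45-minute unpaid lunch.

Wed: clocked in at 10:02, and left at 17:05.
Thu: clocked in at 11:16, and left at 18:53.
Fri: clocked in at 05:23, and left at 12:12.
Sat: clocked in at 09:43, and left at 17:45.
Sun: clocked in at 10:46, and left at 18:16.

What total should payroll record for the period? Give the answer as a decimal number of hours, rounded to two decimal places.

33.27 hours

Wed: 10:02–17:05 = 7 h 3 min; less 45 min break → 6 h 18 min
Thu: 11:16–18:53 = 7 h 37 min; less 45 min break → 6 h 52 min
Fri: 05:23–12:12 = 6 h 49 min; less 45 min break → 6 h 4 min
Sat: 09:43–17:45 = 8 h 2 min; less 45 min break → 7 h 17 min
Sun: 10:46–18:16 = 7 h 30 min; less 45 min break → 6 h 45 min
Total: 6 h 18 min + 6 h 52 min + 6 h 4 min + 7 h 17 min + 6 h 45 min = 33 h 16 min.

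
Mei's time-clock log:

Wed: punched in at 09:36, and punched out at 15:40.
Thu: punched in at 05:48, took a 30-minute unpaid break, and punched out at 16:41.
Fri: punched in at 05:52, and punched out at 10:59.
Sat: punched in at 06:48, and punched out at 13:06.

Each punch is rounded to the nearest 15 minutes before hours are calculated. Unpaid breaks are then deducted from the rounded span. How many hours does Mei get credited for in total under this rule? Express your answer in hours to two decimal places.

Wed: in 09:36→09:30, out 15:40→15:45; 6 h 15 min
Thu: in 05:48→05:45, out 16:41→16:45; 11 h 0 min − 30 min = 10 h 30 min
Fri: in 05:52→05:45, out 10:59→11:00; 5 h 15 min
Sat: in 06:48→06:45, out 13:06→13:00; 6 h 15 min
Total credited: 28 h 15 min.

28.25 hours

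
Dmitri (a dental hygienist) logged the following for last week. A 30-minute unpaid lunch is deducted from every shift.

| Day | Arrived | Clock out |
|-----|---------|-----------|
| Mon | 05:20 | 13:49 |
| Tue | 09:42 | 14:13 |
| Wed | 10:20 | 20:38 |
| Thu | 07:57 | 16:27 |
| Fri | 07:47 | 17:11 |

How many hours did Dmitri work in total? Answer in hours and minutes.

38 h 42 min

Mon: 05:20–13:49 = 8 h 29 min; less 30 min break → 7 h 59 min
Tue: 09:42–14:13 = 4 h 31 min; less 30 min break → 4 h 1 min
Wed: 10:20–20:38 = 10 h 18 min; less 30 min break → 9 h 48 min
Thu: 07:57–16:27 = 8 h 30 min; less 30 min break → 8 h 0 min
Fri: 07:47–17:11 = 9 h 24 min; less 30 min break → 8 h 54 min
Total: 7 h 59 min + 4 h 1 min + 9 h 48 min + 8 h 0 min + 8 h 54 min = 38 h 42 min.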